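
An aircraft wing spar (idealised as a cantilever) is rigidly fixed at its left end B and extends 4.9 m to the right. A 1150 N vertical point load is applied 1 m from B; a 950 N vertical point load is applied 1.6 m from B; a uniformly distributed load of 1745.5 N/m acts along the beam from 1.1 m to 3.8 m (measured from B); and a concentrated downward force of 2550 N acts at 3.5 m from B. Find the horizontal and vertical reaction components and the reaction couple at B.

B_x = 0, B_y = 9363 N, M_B = 23140 N·m

Resultant of the distributed load: 1745.5 × 2.7 = 4712.85 N at 2.45 m from B.
ΣF_x = 0: B_x = 0.
ΣF_y = 0: B_y − 1150 − 950 − 1745.5·2.7 − 2550 = 0 → B_y = 9363 N.
ΣM about B: M_B − 1150·1 − 950·1.6 − (1745.5·2.7)·2.45 − 2550·3.5 = 0 → M_B = 23140 N·m.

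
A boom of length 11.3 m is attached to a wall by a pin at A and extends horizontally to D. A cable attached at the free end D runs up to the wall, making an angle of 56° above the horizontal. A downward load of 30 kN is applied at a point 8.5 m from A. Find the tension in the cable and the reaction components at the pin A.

ΣM about A: T·sin56°·11.3 − 30·8.5 = 0 → T = 255/(11.3·0.829038) = 27.2199 ≈ 27.22 kN.
ΣF_x = 0: A_x − T·cos56° = 0 → A_x = 27.2199 × 0.559193 = 15.22 kN.
ΣF_y = 0: A_y + T·sin56° − 30 = 0 → A_y = 30 − 27.2199 × 0.829038 = 7.434 kN.

T = 27.22 kN, A_x = 15.22 kN, A_y = 7.434 kN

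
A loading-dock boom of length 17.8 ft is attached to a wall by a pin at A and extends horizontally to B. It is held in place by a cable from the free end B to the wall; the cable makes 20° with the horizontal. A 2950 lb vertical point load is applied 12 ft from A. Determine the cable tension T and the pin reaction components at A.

T = 5815 lb, A_x = 5464 lb, A_y = 961.2 lb

ΣM about A: T·sin20°·17.8 − 2950·12 = 0 → T = 35400/(17.8·0.34202) = 5814.76 ≈ 5815 lb.
ΣF_x = 0: A_x − T·cos20° = 0 → A_x = 5814.76 × 0.939693 = 5464 lb.
ΣF_y = 0: A_y + T·sin20° − 2950 = 0 → A_y = 2950 − 5814.76 × 0.34202 = 961.2 lb.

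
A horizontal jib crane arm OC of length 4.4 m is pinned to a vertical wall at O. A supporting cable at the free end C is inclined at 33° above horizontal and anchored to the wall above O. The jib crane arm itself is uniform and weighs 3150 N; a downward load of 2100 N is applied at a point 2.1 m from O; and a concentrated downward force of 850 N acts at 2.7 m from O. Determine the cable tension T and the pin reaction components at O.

ΣM about O: T·sin33°·4.4 − 3150·2.2 − 2100·2.1 − 850·2.7 = 0 → T = 13635/(4.4·0.544639) = 5689.76 ≈ 5690 N.
ΣF_x = 0: O_x − T·cos33° = 0 → O_x = 5689.76 × 0.838671 = 4772 N.
ΣF_y = 0: O_y + T·sin33° − 3150 − 2100 − 850 = 0 → O_y = 6100 − 5689.76 × 0.544639 = 3001 N.

T = 5690 N, O_x = 4772 N, O_y = 3001 N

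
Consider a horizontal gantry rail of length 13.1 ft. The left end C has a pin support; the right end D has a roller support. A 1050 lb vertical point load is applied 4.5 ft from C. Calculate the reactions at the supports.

C_x = 0, C_y = 689.3 lb, D_y = 360.7 lb

Taking moments about C: D_y·13.1 − 1050·4.5 = 0 → D_y = 4725/13.1 = 360.687 ≈ 360.7 lb.
ΣF_y = 0: C_y + 360.687 − 1050 = 0 → C_y = 689.3 lb.
ΣF_x = 0: no horizontal applied forces, so C_x = 0.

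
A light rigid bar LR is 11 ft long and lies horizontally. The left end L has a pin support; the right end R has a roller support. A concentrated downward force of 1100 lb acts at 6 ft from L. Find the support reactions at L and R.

L_x = 0, L_y = 500.0 lb, R_y = 600.0 lb

Moments about L: R_y·11 − 1100·6 = 0 → R_y = 6600/11 = 600.0 lb.
ΣF_y = 0: L_y + 600 − 1100 = 0 → L_y = 500.0 lb.
ΣF_x = 0: no horizontal applied forces, so L_x = 0.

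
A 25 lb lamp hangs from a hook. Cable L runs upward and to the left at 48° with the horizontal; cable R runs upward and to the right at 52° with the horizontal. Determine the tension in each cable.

T_L = 15.63 lb, T_R = 16.99 lb

ΣF_x = 0: −T_L·cos48° + T_R·cos52° = 0 → T_R = 1.08685·T_L.
ΣF_y = 0: T_L·sin48° + T_R·sin52° = 25.
Substitute: T_L·(0.743145 + 1.08685·0.788011) = 25 → T_L = 15.629 ≈ 15.63 lb.
Then T_R = 1.08685 × 15.629 = 16.99 lb.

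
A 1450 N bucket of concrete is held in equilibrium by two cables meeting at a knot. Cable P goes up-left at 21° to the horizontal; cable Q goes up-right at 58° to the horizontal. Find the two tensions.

T_P = 782.8 N, T_Q = 1379 N

ΣF_x = 0: −T_P·cos21° + T_Q·cos58° = 0 → T_Q = 1.76174·T_P.
ΣF_y = 0: T_P·sin21° + T_Q·sin58° = 1450.
Substitute: T_P·(0.358368 + 1.76174·0.848048) = 1450 → T_P = 782.765 ≈ 782.8 N.
Then T_Q = 1.76174 × 782.765 = 1379 N.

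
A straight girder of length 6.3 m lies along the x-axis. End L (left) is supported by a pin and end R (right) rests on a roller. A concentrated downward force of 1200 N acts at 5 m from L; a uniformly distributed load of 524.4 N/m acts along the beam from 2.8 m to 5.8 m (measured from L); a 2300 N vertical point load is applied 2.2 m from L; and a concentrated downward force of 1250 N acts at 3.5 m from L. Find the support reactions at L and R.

Resultant of the distributed load: 524.4 × 3 = 1573.2 N at 4.3 m from L.
ΣM about L: R_y·6.3 − 1200·5 − (524.4·3)·4.3 − 2300·2.2 − 1250·3.5 = 0 → R_y = 22199.76/6.3 = 3523.77 ≈ 3524 N.
ΣF_y = 0: L_y + 3523.77 − 1200 − 524.4·3 − 2300 − 1250 = 0 → L_y = 2799 N.
ΣF_x = 0: no horizontal applied forces, so L_x = 0.

L_x = 0, L_y = 2799 N, R_y = 3524 N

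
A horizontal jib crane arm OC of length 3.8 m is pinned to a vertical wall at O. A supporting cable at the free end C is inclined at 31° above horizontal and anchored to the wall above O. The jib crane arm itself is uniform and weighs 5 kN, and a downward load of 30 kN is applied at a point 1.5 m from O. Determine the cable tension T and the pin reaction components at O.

T = 27.85 kN, O_x = 23.87 kN, O_y = 20.66 kN

ΣM about O: T·sin31°·3.8 − 5·1.9 − 30·1.5 = 0 → T = 54.5/(3.8·0.515038) = 27.8467 ≈ 27.85 kN.
ΣF_x = 0: O_x − T·cos31° = 0 → O_x = 27.8467 × 0.857167 = 23.87 kN.
ΣF_y = 0: O_y + T·sin31° − 5 − 30 = 0 → O_y = 35 − 27.8467 × 0.515038 = 20.66 kN.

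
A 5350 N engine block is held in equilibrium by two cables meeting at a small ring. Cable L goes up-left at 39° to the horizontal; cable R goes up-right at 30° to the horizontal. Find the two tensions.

T_L = 4963 N, T_R = 4454 N

ΣF_x = 0: −T_L·cos39° + T_R·cos30° = 0 → T_R = 0.897371·T_L.
ΣF_y = 0: T_L·sin39° + T_R·sin30° = 5350.
Substitute: T_L·(0.62932 + 0.897371·0.5) = 5350 → T_L = 4962.87 ≈ 4963 N.
Then T_R = 0.897371 × 4962.87 = 4454 N.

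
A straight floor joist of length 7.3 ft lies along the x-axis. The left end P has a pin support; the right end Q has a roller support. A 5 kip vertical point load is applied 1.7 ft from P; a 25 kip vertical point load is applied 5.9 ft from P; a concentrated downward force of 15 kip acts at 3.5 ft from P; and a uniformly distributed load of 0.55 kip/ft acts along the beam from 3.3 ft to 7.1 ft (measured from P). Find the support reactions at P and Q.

Resultant of the distributed load: 0.55 × 3.8 = 2.09 kip at 5.2 ft from P.
ΣM about P: Q_y·7.3 − 5·1.7 − 25·5.9 − 15·3.5 − (0.55·3.8)·5.2 = 0 → Q_y = 219.368/7.3 = 30.0504 ≈ 30.05 kip.
ΣF_y = 0: P_y + 30.0504 − 5 − 25 − 15 − 0.55·3.8 = 0 → P_y = 17.04 kip.
ΣF_x = 0: no horizontal applied forces, so P_x = 0.

P_x = 0, P_y = 17.04 kip, Q_y = 30.05 kip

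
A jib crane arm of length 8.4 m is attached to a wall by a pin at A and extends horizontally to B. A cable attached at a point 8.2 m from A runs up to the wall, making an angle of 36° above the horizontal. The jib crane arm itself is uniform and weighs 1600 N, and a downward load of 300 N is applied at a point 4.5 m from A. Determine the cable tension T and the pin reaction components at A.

T = 1674 N, A_x = 1355 N, A_y = 915.9 N

ΣM about A: T·sin36°·8.2 − 1600·4.2 − 300·4.5 = 0 → T = 8070/(8.2·0.587785) = 1674.33 ≈ 1674 N.
ΣF_x = 0: A_x − T·cos36° = 0 → A_x = 1674.33 × 0.809017 = 1355 N.
ΣF_y = 0: A_y + T·sin36° − 1600 − 300 = 0 → A_y = 1900 − 1674.33 × 0.587785 = 915.9 N.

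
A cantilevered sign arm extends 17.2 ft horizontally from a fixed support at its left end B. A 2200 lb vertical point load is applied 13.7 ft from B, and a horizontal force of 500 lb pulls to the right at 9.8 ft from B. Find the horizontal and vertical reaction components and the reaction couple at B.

B_x = -500.0 lb, B_y = 2200 lb, M_B = 30140 lb·ft

ΣF_x = 0: B_x + 500 = 0 → B_x = -500.0 lb.
ΣF_y = 0: B_y − 2200 = 0 → B_y = 2200 lb.
ΣM about B: M_B − 2200·13.7 = 0 → M_B = 30140 lb·ft.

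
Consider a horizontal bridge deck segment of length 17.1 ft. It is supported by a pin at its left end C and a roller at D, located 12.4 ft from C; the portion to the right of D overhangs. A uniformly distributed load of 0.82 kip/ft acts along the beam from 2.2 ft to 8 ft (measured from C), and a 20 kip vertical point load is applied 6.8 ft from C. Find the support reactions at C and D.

C_x = 0, C_y = 11.83 kip, D_y = 12.92 kip

Resultant of the distributed load: 0.82 × 5.8 = 4.756 kip at 5.1 ft from C.
Moments about C: D_y·12.4 − (0.82·5.8)·5.1 − 20·6.8 = 0 → D_y = 160.2556/12.4 = 12.9238 ≈ 12.92 kip.
ΣF_y = 0: C_y + 12.9238 − 0.82·5.8 − 20 = 0 → C_y = 11.83 kip.
ΣF_x = 0: no horizontal applied forces, so C_x = 0.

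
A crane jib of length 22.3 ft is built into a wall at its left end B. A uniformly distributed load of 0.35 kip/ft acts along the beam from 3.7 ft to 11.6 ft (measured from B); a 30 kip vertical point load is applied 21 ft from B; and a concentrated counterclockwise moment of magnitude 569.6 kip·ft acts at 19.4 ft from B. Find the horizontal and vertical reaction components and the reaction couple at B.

Resultant of the distributed load: 0.35 × 7.9 = 2.765 kip at 7.65 ft from B.
ΣF_x = 0: B_x = 0.
ΣF_y = 0: B_y − 0.35·7.9 − 30 = 0 → B_y = 32.77 kip.
ΣM about B: M_B − (0.35·7.9)·7.65 − 30·21 + 569.6 = 0 → M_B = 81.55 kip·ft.

B_x = 0, B_y = 32.77 kip, M_B = 81.55 kip·ft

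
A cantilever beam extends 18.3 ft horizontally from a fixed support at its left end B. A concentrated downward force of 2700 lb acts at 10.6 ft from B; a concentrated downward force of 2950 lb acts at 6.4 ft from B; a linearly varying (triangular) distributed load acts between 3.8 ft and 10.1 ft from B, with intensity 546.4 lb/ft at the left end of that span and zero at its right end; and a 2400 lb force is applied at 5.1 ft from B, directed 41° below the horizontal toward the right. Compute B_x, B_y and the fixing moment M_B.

Resultant of the triangular load: ½ × 546.4 × 6.3 = 1721.16 lb, acting at 5.9 ft from B (one-third of the span from the peak).
ΣF_x = 0: B_x + 2400·cos41° = 0 → B_x = -1811 lb.
ΣF_y = 0: B_y − 2700 − 2950 − ½·546.4·6.3 − 2400·sin41° = 0 → B_y = 8946 lb.
ΣM about B: M_B − 2700·10.6 − 2950·6.4 − (½·546.4·6.3)·5.9 − 2400·sin41°·5.1 = 0 → M_B = 65690 lb·ft.

B_x = -1811 lb, B_y = 8946 lb, M_B = 65690 lb·ft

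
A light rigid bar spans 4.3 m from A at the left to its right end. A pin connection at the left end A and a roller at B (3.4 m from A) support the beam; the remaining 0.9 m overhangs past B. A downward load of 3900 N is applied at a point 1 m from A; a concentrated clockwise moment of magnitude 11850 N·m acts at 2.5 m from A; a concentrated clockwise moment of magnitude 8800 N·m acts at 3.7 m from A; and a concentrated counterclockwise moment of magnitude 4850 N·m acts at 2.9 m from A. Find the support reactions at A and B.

Moments about A: B_y·3.4 − 3900·1 − 11850 − 8800 + 4850 = 0 → B_y = 19700/3.4 = 5794.12 ≈ 5794 N.
ΣF_y = 0: A_y + 5794.12 − 3900 = 0 → A_y = -1894 N.
ΣF_x = 0: no horizontal applied forces, so A_x = 0.

A_x = 0, A_y = -1894 N, B_y = 5794 N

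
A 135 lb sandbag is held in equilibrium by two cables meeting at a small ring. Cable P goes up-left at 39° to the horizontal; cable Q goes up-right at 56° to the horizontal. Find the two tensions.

ΣF_x = 0: −T_P·cos39° + T_Q·cos56° = 0 → T_Q = 1.38976·T_P.
ΣF_y = 0: T_P·sin39° + T_Q·sin56° = 135.
Substitute: T_P·(0.62932 + 1.38976·0.829038) = 135 → T_P = 75.7795 ≈ 75.78 lb.
Then T_Q = 1.38976 × 75.7795 = 105.3 lb.

T_P = 75.78 lb, T_Q = 105.3 lb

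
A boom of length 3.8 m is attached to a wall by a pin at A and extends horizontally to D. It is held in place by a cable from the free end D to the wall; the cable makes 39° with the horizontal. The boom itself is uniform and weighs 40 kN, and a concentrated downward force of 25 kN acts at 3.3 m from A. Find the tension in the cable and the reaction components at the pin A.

T = 66.28 kN, A_x = 51.51 kN, A_y = 23.29 kN

ΣM about A: T·sin39°·3.8 − 40·1.9 − 25·3.3 = 0 → T = 158.5/(3.8·0.62932) = 66.2787 ≈ 66.28 kN.
ΣF_x = 0: A_x − T·cos39° = 0 → A_x = 66.2787 × 0.777146 = 51.51 kN.
ΣF_y = 0: A_y + T·sin39° − 40 − 25 = 0 → A_y = 65 − 66.2787 × 0.62932 = 23.29 kN.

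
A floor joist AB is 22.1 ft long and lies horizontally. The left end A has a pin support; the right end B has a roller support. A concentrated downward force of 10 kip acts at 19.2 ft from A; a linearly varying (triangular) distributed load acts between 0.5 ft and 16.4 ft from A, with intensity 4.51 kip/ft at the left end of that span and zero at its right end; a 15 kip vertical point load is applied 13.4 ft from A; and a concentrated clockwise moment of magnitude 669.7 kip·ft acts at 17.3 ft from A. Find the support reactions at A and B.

Resultant of the triangular load: ½ × 4.51 × 15.9 = 35.8545 kip, acting at 5.8 ft from A (one-third of the span from the peak).
Moments about A: B_y·22.1 − 10·19.2 − (½·4.51·15.9)·5.8 − 15·13.4 − 669.7 = 0 → B_y = 1270.6561/22.1 = 57.4958 ≈ 57.50 kip.
ΣF_y = 0: A_y + 57.4958 − 10 − ½·4.51·15.9 − 15 = 0 → A_y = 3.359 kip.
ΣF_x = 0: no horizontal applied forces, so A_x = 0.

A_x = 0, A_y = 3.359 kip, B_y = 57.50 kip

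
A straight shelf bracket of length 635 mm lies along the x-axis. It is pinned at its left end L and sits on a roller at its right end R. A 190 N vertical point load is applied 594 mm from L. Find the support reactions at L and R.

Moments about L: R_y·635 − 190·594 = 0 → R_y = 112860/635 = 177.732 ≈ 177.7 N.
ΣF_y = 0: L_y + 177.732 − 190 = 0 → L_y = 12.27 N.
ΣF_x = 0: no horizontal applied forces, so L_x = 0.

L_x = 0, L_y = 12.27 N, R_y = 177.7 N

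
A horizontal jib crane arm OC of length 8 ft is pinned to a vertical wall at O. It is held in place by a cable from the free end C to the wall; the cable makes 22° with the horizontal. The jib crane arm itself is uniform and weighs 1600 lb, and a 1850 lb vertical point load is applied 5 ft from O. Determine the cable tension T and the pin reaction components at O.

T = 5222 lb, O_x = 4842 lb, O_y = 1494 lb

ΣM about O: T·sin22°·8 − 1600·4 − 1850·5 = 0 → T = 15650/(8·0.374607) = 5222.14 ≈ 5222 lb.
ΣF_x = 0: O_x − T·cos22° = 0 → O_x = 5222.14 × 0.927184 = 4842 lb.
ΣF_y = 0: O_y + T·sin22° − 1600 − 1850 = 0 → O_y = 3450 − 5222.14 × 0.374607 = 1494 lb.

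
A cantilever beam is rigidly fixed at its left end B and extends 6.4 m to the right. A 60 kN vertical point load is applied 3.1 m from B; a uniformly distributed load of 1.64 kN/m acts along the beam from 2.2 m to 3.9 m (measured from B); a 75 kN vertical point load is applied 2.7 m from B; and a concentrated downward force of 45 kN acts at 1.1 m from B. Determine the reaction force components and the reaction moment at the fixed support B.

B_x = 0, B_y = 182.8 kN, M_B = 446.5 kN·m

Resultant of the distributed load: 1.64 × 1.7 = 2.788 kN at 3.05 m from B.
ΣF_x = 0: B_x = 0.
ΣF_y = 0: B_y − 60 − 1.64·1.7 − 75 − 45 = 0 → B_y = 182.8 kN.
ΣM about B: M_B − 60·3.1 − (1.64·1.7)·3.05 − 75·2.7 − 45·1.1 = 0 → M_B = 446.5 kN·m.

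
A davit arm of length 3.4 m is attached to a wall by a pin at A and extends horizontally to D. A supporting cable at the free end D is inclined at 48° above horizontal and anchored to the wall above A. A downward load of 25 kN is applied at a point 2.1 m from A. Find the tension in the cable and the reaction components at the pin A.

T = 20.78 kN, A_x = 13.90 kN, A_y = 9.559 kN

ΣM about A: T·sin48°·3.4 − 25·2.1 = 0 → T = 52.5/(3.4·0.743145) = 20.7781 ≈ 20.78 kN.
ΣF_x = 0: A_x − T·cos48° = 0 → A_x = 20.7781 × 0.669131 = 13.90 kN.
ΣF_y = 0: A_y + T·sin48° − 25 = 0 → A_y = 25 − 20.7781 × 0.743145 = 9.559 kN.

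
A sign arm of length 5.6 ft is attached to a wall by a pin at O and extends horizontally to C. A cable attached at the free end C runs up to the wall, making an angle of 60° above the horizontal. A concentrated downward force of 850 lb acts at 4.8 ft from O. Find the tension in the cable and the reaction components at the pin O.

T = 841.3 lb, O_x = 420.6 lb, O_y = 121.4 lb

ΣM about O: T·sin60°·5.6 − 850·4.8 = 0 → T = 4080/(5.6·0.866025) = 841.282 ≈ 841.3 lb.
ΣF_x = 0: O_x − T·cos60° = 0 → O_x = 841.282 × 0.5 = 420.6 lb.
ΣF_y = 0: O_y + T·sin60° − 850 = 0 → O_y = 850 − 841.282 × 0.866025 = 121.4 lb.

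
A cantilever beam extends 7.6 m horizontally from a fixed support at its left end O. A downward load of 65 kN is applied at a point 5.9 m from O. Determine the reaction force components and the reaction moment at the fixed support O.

O_x = 0, O_y = 65.00 kN, M_O = 383.5 kN·m

ΣF_x = 0: O_x = 0.
ΣF_y = 0: O_y − 65 = 0 → O_y = 65.00 kN.
ΣM about O: M_O − 65·5.9 = 0 → M_O = 383.5 kN·m.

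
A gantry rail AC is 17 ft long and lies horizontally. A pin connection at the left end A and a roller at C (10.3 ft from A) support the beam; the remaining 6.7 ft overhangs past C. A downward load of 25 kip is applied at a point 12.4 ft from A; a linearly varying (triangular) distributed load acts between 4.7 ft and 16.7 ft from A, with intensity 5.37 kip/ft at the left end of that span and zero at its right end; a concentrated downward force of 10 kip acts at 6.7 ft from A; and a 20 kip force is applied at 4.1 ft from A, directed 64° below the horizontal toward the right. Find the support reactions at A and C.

A_x = -8.767 kip, A_y = 14.22 kip, C_y = 70.97 kip

Resultant of the triangular load: ½ × 5.37 × 12 = 32.22 kip, acting at 8.7 ft from A (one-third of the span from the peak).
Taking moments about A: C_y·10.3 − 25·12.4 − (½·5.37·12)·8.7 − 10·6.7 − 20·sin64°·4.1 = 0 → C_y = 731.015/10.3 = 70.9723 ≈ 70.97 kip.
ΣF_y = 0: A_y + 70.9723 − 25 − ½·5.37·12 − 10 − 20·sin64° = 0 → A_y = 14.22 kip.
ΣF_x = 0: A_x + 20·cos64° = 0 → A_x = -8.767 kip.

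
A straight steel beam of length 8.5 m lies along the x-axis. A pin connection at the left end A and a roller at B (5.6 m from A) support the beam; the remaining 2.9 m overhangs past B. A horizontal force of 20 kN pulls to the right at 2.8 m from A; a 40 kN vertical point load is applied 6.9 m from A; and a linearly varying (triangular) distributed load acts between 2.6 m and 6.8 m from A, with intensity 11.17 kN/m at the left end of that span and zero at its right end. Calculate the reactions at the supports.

A_x = -20.00 kN, A_y = -2.584 kN, B_y = 66.04 kN

Resultant of the triangular load: ½ × 11.17 × 4.2 = 23.457 kN, acting at 4 m from A (one-third of the span from the peak).
ΣM about A: B_y·5.6 − 40·6.9 − (½·11.17·4.2)·4 = 0 → B_y = 369.828/5.6 = 66.0407 ≈ 66.04 kN.
ΣF_y = 0: A_y + 66.0407 − 40 − ½·11.17·4.2 = 0 → A_y = -2.584 kN.
ΣF_x = 0: A_x + 20 = 0 → A_x = -20.00 kN.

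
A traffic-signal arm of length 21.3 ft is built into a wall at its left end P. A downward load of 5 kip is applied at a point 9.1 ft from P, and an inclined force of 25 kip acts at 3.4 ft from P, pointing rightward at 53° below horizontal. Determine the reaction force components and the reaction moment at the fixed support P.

P_x = -15.05 kip, P_y = 24.97 kip, M_P = 113.4 kip·ft

ΣF_x = 0: P_x + 25·cos53° = 0 → P_x = -15.05 kip.
ΣF_y = 0: P_y − 5 − 25·sin53° = 0 → P_y = 24.97 kip.
ΣM about P: M_P − 5·9.1 − 25·sin53°·3.4 = 0 → M_P = 113.4 kip·ft.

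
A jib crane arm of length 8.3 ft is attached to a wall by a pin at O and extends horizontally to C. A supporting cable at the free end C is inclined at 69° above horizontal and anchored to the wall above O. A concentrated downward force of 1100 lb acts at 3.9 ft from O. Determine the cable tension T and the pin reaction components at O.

T = 553.6 lb, O_x = 198.4 lb, O_y = 583.1 lb

ΣM about O: T·sin69°·8.3 − 1100·3.9 = 0 → T = 4290/(8.3·0.93358) = 553.64 ≈ 553.6 lb.
ΣF_x = 0: O_x − T·cos69° = 0 → O_x = 553.64 × 0.358368 = 198.4 lb.
ΣF_y = 0: O_y + T·sin69° − 1100 = 0 → O_y = 1100 − 553.64 × 0.93358 = 583.1 lb.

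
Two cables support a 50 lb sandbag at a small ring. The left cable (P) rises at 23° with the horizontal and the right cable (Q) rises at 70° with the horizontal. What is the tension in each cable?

ΣF_x = 0: −T_P·cos23° + T_Q·cos70° = 0 → T_Q = 2.69138·T_P.
ΣF_y = 0: T_P·sin23° + T_Q·sin70° = 50.
Substitute: T_P·(0.390731 + 2.69138·0.939693) = 50 → T_P = 17.1244 ≈ 17.12 lb.
Then T_Q = 2.69138 × 17.1244 = 46.09 lb.

T_P = 17.12 lb, T_Q = 46.09 lb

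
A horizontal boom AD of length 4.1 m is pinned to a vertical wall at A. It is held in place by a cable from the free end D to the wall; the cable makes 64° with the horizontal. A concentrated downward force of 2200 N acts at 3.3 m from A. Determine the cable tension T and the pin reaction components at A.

T = 1970 N, A_x = 863.6 N, A_y = 429.3 N

ΣM about A: T·sin64°·4.1 − 2200·3.3 = 0 → T = 7260/(4.1·0.898794) = 1970.12 ≈ 1970 N.
ΣF_x = 0: A_x − T·cos64° = 0 → A_x = 1970.12 × 0.438371 = 863.6 N.
ΣF_y = 0: A_y + T·sin64° − 2200 = 0 → A_y = 2200 − 1970.12 × 0.898794 = 429.3 N.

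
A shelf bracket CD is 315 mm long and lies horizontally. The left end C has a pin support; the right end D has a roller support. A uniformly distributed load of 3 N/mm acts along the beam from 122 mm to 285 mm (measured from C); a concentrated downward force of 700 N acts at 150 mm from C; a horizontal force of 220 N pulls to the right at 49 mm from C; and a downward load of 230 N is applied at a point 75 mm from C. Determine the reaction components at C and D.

Resultant of the distributed load: 3 × 163 = 489 N at 203.5 mm from C.
Taking moments about C: D_y·315 − (3·163)·203.5 − 700·150 − 230·75 = 0 → D_y = 221761.5/315 = 704.005 ≈ 704.0 N.
ΣF_y = 0: C_y + 704.005 − 3·163 − 700 − 230 = 0 → C_y = 715.0 N.
ΣF_x = 0: C_x + 220 = 0 → C_x = -220.0 N.

C_x = -220.0 N, C_y = 715.0 N, D_y = 704.0 N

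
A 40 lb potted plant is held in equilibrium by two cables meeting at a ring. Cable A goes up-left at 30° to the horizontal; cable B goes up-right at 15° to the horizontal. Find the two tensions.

T_A = 54.64 lb, T_B = 48.99 lb

ΣF_x = 0: −T_A·cos30° + T_B·cos15° = 0 → T_B = 0.896575·T_A.
ΣF_y = 0: T_A·sin30° + T_B·sin15° = 40.
Substitute: T_A·(0.5 + 0.896575·0.258819) = 40 → T_A = 54.641 ≈ 54.64 lb.
Then T_B = 0.896575 × 54.641 = 48.99 lb.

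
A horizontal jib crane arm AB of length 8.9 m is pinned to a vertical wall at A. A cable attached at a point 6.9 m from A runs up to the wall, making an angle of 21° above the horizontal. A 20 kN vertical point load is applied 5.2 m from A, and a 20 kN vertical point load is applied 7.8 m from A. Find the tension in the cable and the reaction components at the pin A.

T = 105.1 kN, A_x = 98.16 kN, A_y = 2.319 kN

ΣM about A: T·sin21°·6.9 − 20·5.2 − 20·7.8 = 0 → T = 260/(6.9·0.358368) = 105.147 ≈ 105.1 kN.
ΣF_x = 0: A_x − T·cos21° = 0 → A_x = 105.147 × 0.93358 = 98.16 kN.
ΣF_y = 0: A_y + T·sin21° − 20 − 20 = 0 → A_y = 40 − 105.147 × 0.358368 = 2.319 kN.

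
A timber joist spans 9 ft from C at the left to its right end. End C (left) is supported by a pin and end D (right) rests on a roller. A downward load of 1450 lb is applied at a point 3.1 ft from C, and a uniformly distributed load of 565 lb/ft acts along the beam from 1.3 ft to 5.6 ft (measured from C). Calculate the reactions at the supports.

Resultant of the distributed load: 565 × 4.3 = 2429.5 lb at 3.45 ft from C.
ΣM about C: D_y·9 − 1450·3.1 − (565·4.3)·3.45 = 0 → D_y = 12876.775/9 = 1430.75 ≈ 1431 lb.
ΣF_y = 0: C_y + 1430.75 − 1450 − 565·4.3 = 0 → C_y = 2449 lb.
ΣF_x = 0: no horizontal applied forces, so C_x = 0.

C_x = 0, C_y = 2449 lb, D_y = 1431 lb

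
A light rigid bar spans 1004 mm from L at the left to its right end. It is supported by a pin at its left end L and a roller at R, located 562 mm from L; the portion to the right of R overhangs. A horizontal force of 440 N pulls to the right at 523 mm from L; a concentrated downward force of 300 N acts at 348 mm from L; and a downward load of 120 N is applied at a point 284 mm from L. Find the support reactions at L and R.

ΣM about L: R_y·562 − 300·348 − 120·284 = 0 → R_y = 138480/562 = 246.406 ≈ 246.4 N.
ΣF_y = 0: L_y + 246.406 − 300 − 120 = 0 → L_y = 173.6 N.
ΣF_x = 0: L_x + 440 = 0 → L_x = -440.0 N.

L_x = -440.0 N, L_y = 173.6 N, R_y = 246.4 N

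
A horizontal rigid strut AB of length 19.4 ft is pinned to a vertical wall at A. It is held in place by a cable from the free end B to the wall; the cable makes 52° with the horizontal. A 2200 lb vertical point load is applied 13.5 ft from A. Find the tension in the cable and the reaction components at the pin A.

ΣM about A: T·sin52°·19.4 − 2200·13.5 = 0 → T = 29700/(19.4·0.788011) = 1942.77 ≈ 1943 lb.
ΣF_x = 0: A_x − T·cos52° = 0 → A_x = 1942.77 × 0.615661 = 1196 lb.
ΣF_y = 0: A_y + T·sin52° − 2200 = 0 → A_y = 2200 − 1942.77 × 0.788011 = 669.1 lb.

T = 1943 lb, A_x = 1196 lb, A_y = 669.1 lb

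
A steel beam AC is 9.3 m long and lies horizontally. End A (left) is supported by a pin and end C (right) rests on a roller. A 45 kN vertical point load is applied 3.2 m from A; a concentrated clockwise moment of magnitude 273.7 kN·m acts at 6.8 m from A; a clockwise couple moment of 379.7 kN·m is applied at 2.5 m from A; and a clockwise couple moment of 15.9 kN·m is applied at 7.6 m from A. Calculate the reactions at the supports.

A_x = 0, A_y = -42.45 kN, C_y = 87.45 kN

Taking moments about A: C_y·9.3 − 45·3.2 − 273.7 − 379.7 − 15.9 = 0 → C_y = 813.3/9.3 = 87.4516 ≈ 87.45 kN.
ΣF_y = 0: A_y + 87.4516 − 45 = 0 → A_y = -42.45 kN.
ΣF_x = 0: no horizontal applied forces, so A_x = 0.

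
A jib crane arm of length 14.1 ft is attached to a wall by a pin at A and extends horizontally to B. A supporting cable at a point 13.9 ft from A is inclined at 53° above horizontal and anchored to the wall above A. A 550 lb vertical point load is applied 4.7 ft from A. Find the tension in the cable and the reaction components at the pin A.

T = 232.9 lb, A_x = 140.1 lb, A_y = 364.0 lb

ΣM about A: T·sin53°·13.9 − 550·4.7 = 0 → T = 2585/(13.9·0.798636) = 232.861 ≈ 232.9 lb.
ΣF_x = 0: A_x − T·cos53° = 0 → A_x = 232.861 × 0.601815 = 140.1 lb.
ΣF_y = 0: A_y + T·sin53° − 550 = 0 → A_y = 550 − 232.861 × 0.798636 = 364.0 lb.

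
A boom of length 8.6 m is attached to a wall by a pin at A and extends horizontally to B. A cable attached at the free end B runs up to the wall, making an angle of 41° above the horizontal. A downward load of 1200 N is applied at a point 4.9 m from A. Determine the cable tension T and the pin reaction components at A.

ΣM about A: T·sin41°·8.6 − 1200·4.9 = 0 → T = 5880/(8.6·0.656059) = 1042.16 ≈ 1042 N.
ΣF_x = 0: A_x − T·cos41° = 0 → A_x = 1042.16 × 0.75471 = 786.5 N.
ΣF_y = 0: A_y + T·sin41° − 1200 = 0 → A_y = 1200 − 1042.16 × 0.656059 = 516.3 N.

T = 1042 N, A_x = 786.5 N, A_y = 516.3 N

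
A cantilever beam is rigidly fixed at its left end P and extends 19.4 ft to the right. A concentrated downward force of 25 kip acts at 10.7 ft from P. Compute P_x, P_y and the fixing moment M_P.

ΣF_x = 0: P_x = 0.
ΣF_y = 0: P_y − 25 = 0 → P_y = 25.00 kip.
ΣM about P: M_P − 25·10.7 = 0 → M_P = 267.5 kip·ft.

P_x = 0, P_y = 25.00 kip, M_P = 267.5 kip·ft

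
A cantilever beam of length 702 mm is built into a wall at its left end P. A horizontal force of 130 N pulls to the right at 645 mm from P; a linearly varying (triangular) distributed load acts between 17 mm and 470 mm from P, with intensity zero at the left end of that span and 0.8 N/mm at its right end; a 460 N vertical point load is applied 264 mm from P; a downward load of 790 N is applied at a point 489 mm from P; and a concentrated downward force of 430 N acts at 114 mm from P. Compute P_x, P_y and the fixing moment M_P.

P_x = -130.0 N, P_y = 1861 N, M_P = 614600 N·mm

Resultant of the triangular load: ½ × 0.8 × 453 = 181.2 N, acting at 319 mm from P (one-third of the span from the peak).
ΣF_x = 0: P_x + 130 = 0 → P_x = -130.0 N.
ΣF_y = 0: P_y − ½·0.8·453 − 460 − 790 − 430 = 0 → P_y = 1861 N.
ΣM about P: M_P − (½·0.8·453)·319 − 460·264 − 790·489 − 430·114 = 0 → M_P = 614600 N·mm.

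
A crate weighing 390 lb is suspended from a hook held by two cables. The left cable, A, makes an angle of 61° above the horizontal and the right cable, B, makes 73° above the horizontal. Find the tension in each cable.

ΣF_x = 0: −T_A·cos61° + T_B·cos73° = 0 → T_B = 1.6582·T_A.
ΣF_y = 0: T_A·sin61° + T_B·sin73° = 390.
Substitute: T_A·(0.87462 + 1.6582·0.956305) = 390 → T_A = 158.513 ≈ 158.5 lb.
Then T_B = 1.6582 × 158.513 = 262.8 lb.

T_A = 158.5 lb, T_B = 262.8 lb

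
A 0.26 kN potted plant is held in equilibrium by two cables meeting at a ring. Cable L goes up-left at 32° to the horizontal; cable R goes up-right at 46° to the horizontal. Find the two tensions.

T_L = 0.1846 kN, T_R = 0.2254 kN

ΣF_x = 0: −T_L·cos32° + T_R·cos46° = 0 → T_R = 1.22081·T_L.
ΣF_y = 0: T_L·sin32° + T_R·sin46° = 0.26.
Substitute: T_L·(0.529919 + 1.22081·0.71934) = 0.26 → T_L = 0.184646 ≈ 0.1846 kN.
Then T_R = 1.22081 × 0.184646 = 0.2254 kN.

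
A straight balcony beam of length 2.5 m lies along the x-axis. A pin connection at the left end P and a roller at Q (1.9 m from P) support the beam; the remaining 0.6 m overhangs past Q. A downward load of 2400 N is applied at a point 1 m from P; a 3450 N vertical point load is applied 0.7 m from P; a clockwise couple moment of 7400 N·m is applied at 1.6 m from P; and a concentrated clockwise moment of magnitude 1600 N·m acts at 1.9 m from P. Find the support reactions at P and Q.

P_x = 0, P_y = -1421 N, Q_y = 7271 N

ΣM about P: Q_y·1.9 − 2400·1 − 3450·0.7 − 7400 − 1600 = 0 → Q_y = 13815/1.9 = 7271.05 ≈ 7271 N.
ΣF_y = 0: P_y + 7271.05 − 2400 − 3450 = 0 → P_y = -1421 N.
ΣF_x = 0: no horizontal applied forces, so P_x = 0.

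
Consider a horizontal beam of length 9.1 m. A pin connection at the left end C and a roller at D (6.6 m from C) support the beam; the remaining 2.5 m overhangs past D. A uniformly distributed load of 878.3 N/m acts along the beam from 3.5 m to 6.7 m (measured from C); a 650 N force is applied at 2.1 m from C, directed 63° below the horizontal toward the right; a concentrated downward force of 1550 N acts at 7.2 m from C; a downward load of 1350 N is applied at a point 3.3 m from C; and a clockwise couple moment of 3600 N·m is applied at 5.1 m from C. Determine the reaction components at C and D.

C_x = -295.1 N, C_y = 1022 N, D_y = 5267 N

Resultant of the distributed load: 878.3 × 3.2 = 2810.56 N at 5.1 m from C.
Moments about C: D_y·6.6 − (878.3·3.2)·5.1 − 650·sin63°·2.1 − 1550·7.2 − 1350·3.3 − 3600 = 0 → D_y = 34765.1/6.6 = 5267.44 ≈ 5267 N.
ΣF_y = 0: C_y + 5267.44 − 878.3·3.2 − 650·sin63° − 1550 − 1350 = 0 → C_y = 1022 N.
ΣF_x = 0: C_x + 650·cos63° = 0 → C_x = -295.1 N.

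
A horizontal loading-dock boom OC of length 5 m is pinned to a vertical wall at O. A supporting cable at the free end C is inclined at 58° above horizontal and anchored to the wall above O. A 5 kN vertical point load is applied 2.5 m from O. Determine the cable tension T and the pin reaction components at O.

ΣM about O: T·sin58°·5 − 5·2.5 = 0 → T = 12.5/(5·0.848048) = 2.94795 ≈ 2.948 kN.
ΣF_x = 0: O_x − T·cos58° = 0 → O_x = 2.94795 × 0.529919 = 1.562 kN.
ΣF_y = 0: O_y + T·sin58° − 5 = 0 → O_y = 5 − 2.94795 × 0.848048 = 2.500 kN.

T = 2.948 kN, O_x = 1.562 kN, O_y = 2.500 kN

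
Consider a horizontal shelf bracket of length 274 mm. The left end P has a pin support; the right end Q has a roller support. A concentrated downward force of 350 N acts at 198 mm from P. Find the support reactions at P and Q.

Moments about P: Q_y·274 − 350·198 = 0 → Q_y = 69300/274 = 252.92 ≈ 252.9 N.
ΣF_y = 0: P_y + 252.92 − 350 = 0 → P_y = 97.08 N.
ΣF_x = 0: no horizontal applied forces, so P_x = 0.

P_x = 0, P_y = 97.08 N, Q_y = 252.9 N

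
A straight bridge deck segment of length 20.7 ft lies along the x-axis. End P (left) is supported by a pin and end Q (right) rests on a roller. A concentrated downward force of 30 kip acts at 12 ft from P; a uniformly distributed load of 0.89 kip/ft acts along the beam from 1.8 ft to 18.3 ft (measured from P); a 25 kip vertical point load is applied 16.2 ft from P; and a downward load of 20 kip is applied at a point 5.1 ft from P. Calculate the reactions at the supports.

P_x = 0, P_y = 40.67 kip, Q_y = 49.01 kip

Resultant of the distributed load: 0.89 × 16.5 = 14.685 kip at 10.05 ft from P.
Moments about P: Q_y·20.7 − 30·12 − (0.89·16.5)·10.05 − 25·16.2 − 20·5.1 = 0 → Q_y = 1014.58425/20.7 = 49.0137 ≈ 49.01 kip.
ΣF_y = 0: P_y + 49.0137 − 30 − 0.89·16.5 − 25 − 20 = 0 → P_y = 40.67 kip.
ΣF_x = 0: no horizontal applied forces, so P_x = 0.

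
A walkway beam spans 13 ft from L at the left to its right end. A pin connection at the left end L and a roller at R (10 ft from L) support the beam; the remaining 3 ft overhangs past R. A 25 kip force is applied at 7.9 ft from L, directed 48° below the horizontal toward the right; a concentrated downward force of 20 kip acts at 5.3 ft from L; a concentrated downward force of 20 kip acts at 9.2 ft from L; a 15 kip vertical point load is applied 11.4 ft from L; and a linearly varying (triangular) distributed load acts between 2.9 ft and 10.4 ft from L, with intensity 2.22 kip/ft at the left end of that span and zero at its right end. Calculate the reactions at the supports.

L_x = -16.73 kip, L_y = 16.63 kip, R_y = 65.27 kip

Resultant of the triangular load: ½ × 2.22 × 7.5 = 8.325 kip, acting at 5.4 ft from L (one-third of the span from the peak).
Moments about L: R_y·10 − 25·sin48°·7.9 − 20·5.3 − 20·9.2 − 15·11.4 − (½·2.22·7.5)·5.4 = 0 → R_y = 652.726/10 = 65.2726 ≈ 65.27 kip.
ΣF_y = 0: L_y + 65.2726 − 25·sin48° − 20 − 20 − 15 − ½·2.22·7.5 = 0 → L_y = 16.63 kip.
ΣF_x = 0: L_x + 25·cos48° = 0 → L_x = -16.73 kip.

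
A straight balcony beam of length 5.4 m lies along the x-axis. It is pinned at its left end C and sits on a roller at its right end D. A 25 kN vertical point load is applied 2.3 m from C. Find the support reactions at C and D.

C_x = 0, C_y = 14.35 kN, D_y = 10.65 kN

Moments about C: D_y·5.4 − 25·2.3 = 0 → D_y = 57.5/5.4 = 10.6481 ≈ 10.65 kN.
ΣF_y = 0: C_y + 10.6481 − 25 = 0 → C_y = 14.35 kN.
ΣF_x = 0: no horizontal applied forces, so C_x = 0.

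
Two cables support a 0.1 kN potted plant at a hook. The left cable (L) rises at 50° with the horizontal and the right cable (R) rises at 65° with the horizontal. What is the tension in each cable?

ΣF_x = 0: −T_L·cos50° + T_R·cos65° = 0 → T_R = 1.52097·T_L.
ΣF_y = 0: T_L·sin50° + T_R·sin65° = 0.1.
Substitute: T_L·(0.766044 + 1.52097·0.906308) = 0.1 → T_L = 0.0466307 ≈ 0.04663 kN.
Then T_R = 1.52097 × 0.0466307 = 0.07092 kN.

T_L = 0.04663 kN, T_R = 0.07092 kN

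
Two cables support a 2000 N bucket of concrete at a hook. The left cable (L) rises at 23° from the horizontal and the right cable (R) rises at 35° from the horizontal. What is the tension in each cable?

ΣF_x = 0: −T_L·cos23° + T_R·cos35° = 0 → T_R = 1.12373·T_L.
ΣF_y = 0: T_L·sin23° + T_R·sin35° = 2000.
Substitute: T_L·(0.390731 + 1.12373·0.573576) = 2000 → T_L = 1931.85 ≈ 1932 N.
Then T_R = 1.12373 × 1931.85 = 2171 N.

T_L = 1932 N, T_R = 2171 N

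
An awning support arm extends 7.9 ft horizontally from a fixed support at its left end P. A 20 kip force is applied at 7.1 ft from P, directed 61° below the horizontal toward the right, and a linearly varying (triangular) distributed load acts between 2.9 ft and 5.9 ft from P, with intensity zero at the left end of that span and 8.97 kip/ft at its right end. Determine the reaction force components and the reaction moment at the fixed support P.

P_x = -9.696 kip, P_y = 30.95 kip, M_P = 190.1 kip·ft

Resultant of the triangular load: ½ × 8.97 × 3 = 13.455 kip, acting at 4.9 ft from P (one-third of the span from the peak).
ΣF_x = 0: P_x + 20·cos61° = 0 → P_x = -9.696 kip.
ΣF_y = 0: P_y − 20·sin61° − ½·8.97·3 = 0 → P_y = 30.95 kip.
ΣM about P: M_P − 20·sin61°·7.1 − (½·8.97·3)·4.9 = 0 → M_P = 190.1 kip·ft.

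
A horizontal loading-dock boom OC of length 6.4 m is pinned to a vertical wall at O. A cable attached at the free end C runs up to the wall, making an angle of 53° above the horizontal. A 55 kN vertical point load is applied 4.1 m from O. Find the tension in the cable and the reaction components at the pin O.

T = 44.12 kN, O_x = 26.55 kN, O_y = 19.77 kN

ΣM about O: T·sin53°·6.4 − 55·4.1 = 0 → T = 225.5/(6.4·0.798636) = 44.1182 ≈ 44.12 kN.
ΣF_x = 0: O_x − T·cos53° = 0 → O_x = 44.1182 × 0.601815 = 26.55 kN.
ΣF_y = 0: O_y + T·sin53° − 55 = 0 → O_y = 55 − 44.1182 × 0.798636 = 19.77 kN.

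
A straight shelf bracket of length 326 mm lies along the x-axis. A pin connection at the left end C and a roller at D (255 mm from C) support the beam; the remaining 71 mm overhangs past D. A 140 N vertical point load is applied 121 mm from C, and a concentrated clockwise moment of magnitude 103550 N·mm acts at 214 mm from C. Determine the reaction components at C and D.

C_x = 0, C_y = -332.5 N, D_y = 472.5 N

ΣM about C: D_y·255 − 140·121 − 103550 = 0 → D_y = 120490/255 = 472.51 ≈ 472.5 N.
ΣF_y = 0: C_y + 472.51 − 140 = 0 → C_y = -332.5 N.
ΣF_x = 0: no horizontal applied forces, so C_x = 0.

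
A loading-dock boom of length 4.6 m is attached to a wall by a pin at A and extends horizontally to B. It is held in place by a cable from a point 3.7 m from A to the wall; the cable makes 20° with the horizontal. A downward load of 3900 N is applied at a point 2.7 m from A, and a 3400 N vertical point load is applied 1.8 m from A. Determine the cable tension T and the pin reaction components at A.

T = 13160 N, A_x = 12360 N, A_y = 2800 N

ΣM about A: T·sin20°·3.7 − 3900·2.7 − 3400·1.8 = 0 → T = 16650/(3.7·0.34202) = 13157.1 ≈ 13160 N.
ΣF_x = 0: A_x − T·cos20° = 0 → A_x = 13157.1 × 0.939693 = 12360 N.
ΣF_y = 0: A_y + T·sin20° − 3900 − 3400 = 0 → A_y = 7300 − 13157.1 × 0.34202 = 2800 N.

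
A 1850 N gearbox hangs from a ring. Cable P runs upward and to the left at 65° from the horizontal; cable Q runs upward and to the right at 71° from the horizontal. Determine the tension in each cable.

T_P = 867.0 N, T_Q = 1126 N

ΣF_x = 0: −T_P·cos65° + T_Q·cos71° = 0 → T_Q = 1.29809·T_P.
ΣF_y = 0: T_P·sin65° + T_Q·sin71° = 1850.
Substitute: T_P·(0.906308 + 1.29809·0.945519) = 1850 → T_P = 867.048 ≈ 867.0 N.
Then T_Q = 1.29809 × 867.048 = 1126 N.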